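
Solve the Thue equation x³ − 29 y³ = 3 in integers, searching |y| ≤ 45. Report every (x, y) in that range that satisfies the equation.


The equation is x³ - 29y³ = 3. For fixed y, x³ = 29·y³ + 3, so a solution requires the RHS to be a perfect cube.
Strategy: iterate y from -45 to 45, compute RHS = 29·y³ + 3, and check whether it is a (positive or negative) perfect cube.
Check small values of y:
  y = 0: RHS = 3 is not a perfect cube.
  y = 1: RHS = 32 is not a perfect cube.
  y = -1: RHS = -26 is not a perfect cube.
  y = 2: RHS = 235 is not a perfect cube.
  y = -2: RHS = -229 is not a perfect cube.
  y = 3: RHS = 786 is not a perfect cube.
  y = -3: RHS = -780 is not a perfect cube.
Continuing the search up to |y| = 45 finds no solutions either.
No (x, y) in the scanned range satisfies the equation.

No integer solutions with |y| ≤ 45.


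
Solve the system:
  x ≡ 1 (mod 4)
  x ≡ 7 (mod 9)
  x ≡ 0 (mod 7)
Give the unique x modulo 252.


Moduli 4, 9, 7 are pairwise coprime; by CRT there is a unique solution modulo M = 4 · 9 · 7 = 252.
Solve pairwise, accumulating the modulus:
  Start with x ≡ 1 (mod 4).
  Combine with x ≡ 7 (mod 9): since gcd(4, 9) = 1, we get a unique residue mod 36.
    Write x = 1 + 4·t and substitute into x ≡ 7 (mod 9): 4·t ≡ 7 − 1 = 6 (mod 9).
    The inverse of 4 mod 9 is 7 (since 4·7 = 28 = 3·9 + 1), so t ≡ 7·6 = 42 ≡ 6 (mod 9).
    Then x = 1 + 4·6 = 25, valid modulo lcm(4, 9) = 36: x ≡ 25 (mod 36).
  Combine with x ≡ 0 (mod 7): since gcd(36, 7) = 1, we get a unique residue mod 252.
    Write x = 25 + 36·t and substitute into x ≡ 0 (mod 7): 36·t ≡ 0 − 25 = -25 (mod 7).
    Reduce coefficients mod 7: 1·t ≡ 3 (mod 7).
    So t ≡ 3 (mod 7).
    Then x = 25 + 36·3 = 133, valid modulo lcm(36, 7) = 252: x ≡ 133 (mod 252).
Verify: 133 mod 4 = 1 ✓, 133 mod 9 = 7 ✓, 133 mod 7 = 0 ✓.

x ≡ 133 (mod 252).


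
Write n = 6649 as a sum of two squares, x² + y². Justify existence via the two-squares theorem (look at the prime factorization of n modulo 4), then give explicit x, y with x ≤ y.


Step 1: Factor n = 6649 = 61 · 109.
Step 2: Check the mod-4 condition on each prime factor: 61 ≡ 1 (mod 4), exponent 1; 109 ≡ 1 (mod 4), exponent 1.
All primes ≡ 3 (mod 4) appear to even exponent (or don't appear), so by the two-squares theorem n IS expressible as a sum of two squares.
Step 3: Build a representation. Here n = 61 · 109 is a product of primes ≡ 1 (mod 4). Each prime p ≡ 1 (mod 4) is itself a sum of two squares; find a² by testing p − a² for a perfect square:
  61: 61 − 1² = 60, 61 − 2² = 57, 61 − 3² = 52, 61 − 4² = 45, 61 − 5² = 36 = 6² ⇒ 61 = 5² + 6².
  109: 109 − 1² = 108, 109 − 2² = 105, 109 − 3² = 100 = 10² ⇒ 109 = 3² + 10².
  Combine using the Brahmagupta–Fibonacci identity (a² + b²)(c² + d²) = (ac − bd)² + (ad + bc)² = (ac + bd)² + (ad − bc)²:
  61 · 109 = 6649: from (5² + 6²)(3² + 10²), take (5·3 − 6·10, 5·10 + 6·3) = (15 − 60, 50 + 18) = (-45, 68); dropping signs (only squares matter) gives (45, 68); check 45² + 68² = 2025 + 4624 = 6649 ✓.
Step 4: Order so x ≤ y and verify: 45² + 68² = 2025 + 4624 = 6649 = n. ✓

n = 6649 = 45² + 68² (one valid representation with x ≤ y).


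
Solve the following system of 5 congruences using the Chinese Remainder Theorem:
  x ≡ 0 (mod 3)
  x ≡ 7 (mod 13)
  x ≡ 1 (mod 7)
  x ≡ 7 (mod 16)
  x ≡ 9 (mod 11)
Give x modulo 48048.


Product of moduli M = 3 · 13 · 7 · 16 · 11 = 48048.
Merge one congruence at a time:
  Start: x ≡ 0 (mod 3).
  Combine with x ≡ 7 (mod 13); new modulus lcm = 39.
    Write x = 0 + 3·t and substitute into x ≡ 7 (mod 13): 3·t ≡ 7 − 0 = 7 (mod 13).
    The inverse of 3 mod 13 is 9 (since 3·9 = 27 = 2·13 + 1), so t ≡ 9·7 = 63 ≡ 11 (mod 13).
    Then x = 0 + 3·11 = 33, valid modulo lcm(3, 13) = 39: x ≡ 33 (mod 39).
  Combine with x ≡ 1 (mod 7); new modulus lcm = 273.
    Write x = 33 + 39·t and substitute into x ≡ 1 (mod 7): 39·t ≡ 1 − 33 = -32 (mod 7).
    Reduce coefficients mod 7: 4·t ≡ 3 (mod 7).
    The inverse of 4 mod 7 is 2 (since 4·2 = 8 = 1·7 + 1), so t ≡ 2·3 = 6 ≡ 6 (mod 7).
    Then x = 33 + 39·6 = 267, valid modulo lcm(39, 7) = 273: x ≡ 267 (mod 273).
  Combine with x ≡ 7 (mod 16); new modulus lcm = 4368.
    Write x = 267 + 273·t and substitute into x ≡ 7 (mod 16): 273·t ≡ 7 − 267 = -260 (mod 16).
    Reduce coefficients mod 16: 1·t ≡ 12 (mod 16).
    So t ≡ 12 (mod 16).
    Then x = 267 + 273·12 = 3543, valid modulo lcm(273, 16) = 4368: x ≡ 3543 (mod 4368).
  Combine with x ≡ 9 (mod 11); new modulus lcm = 48048.
    Write x = 3543 + 4368·t and substitute into x ≡ 9 (mod 11): 4368·t ≡ 9 − 3543 = -3534 (mod 11).
    Reduce coefficients mod 11: 1·t ≡ 8 (mod 11).
    So t ≡ 8 (mod 11).
    Then x = 3543 + 4368·8 = 38487, valid modulo lcm(4368, 11) = 48048: x ≡ 38487 (mod 48048).
Verify against each original: 38487 mod 3 = 0, 38487 mod 13 = 7, 38487 mod 7 = 1, 38487 mod 16 = 7, 38487 mod 11 = 9.

x ≡ 38487 (mod 48048).


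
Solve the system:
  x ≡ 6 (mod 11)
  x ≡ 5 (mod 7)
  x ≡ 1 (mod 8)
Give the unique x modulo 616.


Moduli 11, 7, 8 are pairwise coprime; by CRT there is a unique solution modulo M = 11 · 7 · 8 = 616.
Solve pairwise, accumulating the modulus:
  Start with x ≡ 6 (mod 11).
  Combine with x ≡ 5 (mod 7): since gcd(11, 7) = 1, we get a unique residue mod 77.
    Write x = 6 + 11·t and substitute into x ≡ 5 (mod 7): 11·t ≡ 5 − 6 = -1 (mod 7).
    Reduce coefficients mod 7: 4·t ≡ 6 (mod 7).
    The inverse of 4 mod 7 is 2 (since 4·2 = 8 = 1·7 + 1), so t ≡ 2·6 = 12 ≡ 5 (mod 7).
    Then x = 6 + 11·5 = 61, valid modulo lcm(11, 7) = 77: x ≡ 61 (mod 77).
  Combine with x ≡ 1 (mod 8): since gcd(77, 8) = 1, we get a unique residue mod 616.
    Write x = 61 + 77·t and substitute into x ≡ 1 (mod 8): 77·t ≡ 1 − 61 = -60 (mod 8).
    Reduce coefficients mod 8: 5·t ≡ 4 (mod 8).
    The inverse of 5 mod 8 is 5 (since 5·5 = 25 = 3·8 + 1), so t ≡ 5·4 = 20 ≡ 4 (mod 8).
    Then x = 61 + 77·4 = 369, valid modulo lcm(77, 8) = 616: x ≡ 369 (mod 616).
Verify: 369 mod 11 = 6 ✓, 369 mod 7 = 5 ✓, 369 mod 8 = 1 ✓.

x ≡ 369 (mod 616).


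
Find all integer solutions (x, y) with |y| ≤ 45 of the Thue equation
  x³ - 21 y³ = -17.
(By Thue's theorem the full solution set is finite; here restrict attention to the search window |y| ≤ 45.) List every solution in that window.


The equation is x³ - 21y³ = -17. For fixed y, x³ = 21·y³ − 17, so a solution requires the RHS to be a perfect cube.
Strategy: iterate y from -45 to 45, compute RHS = 21·y³ − 17, and check whether it is a (positive or negative) perfect cube.
Check small values of y:
  y = 0: RHS = -17 is not a perfect cube.
  y = 1: RHS = 4 is not a perfect cube.
  y = -1: RHS = -38 is not a perfect cube.
  y = 2: RHS = 151 is not a perfect cube.
  y = -2: RHS = -185 is not a perfect cube.
  y = 3: RHS = 550 is not a perfect cube.
  y = -3: RHS = -584 is not a perfect cube.
Continuing the search up to |y| = 45 finds no solutions either.
No (x, y) in the scanned range satisfies the equation.

No integer solutions with |y| ≤ 45.


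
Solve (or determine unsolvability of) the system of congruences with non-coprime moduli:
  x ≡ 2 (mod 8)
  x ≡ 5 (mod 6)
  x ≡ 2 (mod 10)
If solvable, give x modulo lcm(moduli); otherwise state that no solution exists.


Moduli 8, 6, 10 are not pairwise coprime, so CRT works modulo lcm(m_i) when all pairwise compatibility conditions hold.
Pairwise compatibility: gcd(m_i, m_j) must divide a_i - a_j for every pair.
Merge one congruence at a time:
  Start: x ≡ 2 (mod 8).
  Combine with x ≡ 5 (mod 6): gcd(8, 6) = 2, and 5 - 2 = 3 is NOT divisible by 2.
    ⇒ system is inconsistent (no integer solution).

No solution (the system is inconsistent).


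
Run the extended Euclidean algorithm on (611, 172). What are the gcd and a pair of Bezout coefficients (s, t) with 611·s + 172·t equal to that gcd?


Euclidean algorithm on (611, 172) — divide until remainder is 0:
  611 = 3 · 172 + 95
  172 = 1 · 95 + 77
  95 = 1 · 77 + 18
  77 = 4 · 18 + 5
  18 = 3 · 5 + 3
  5 = 1 · 3 + 2
  3 = 1 · 2 + 1
  2 = 2 · 1 + 0
gcd(611, 172) = 1.
Track Bezout coefficients alongside the remainders: start with r₀ = 611 = a·1 + b·0 (s = 1, t = 0) and r₁ = 172 = a·0 + b·1 (s = 0, t = 1); each new remainder r_{k+1} = r_{k-1} − q_k·r_k inherits s_{k+1} = s_{k-1} − q_k·s_k, t_{k+1} = t_{k-1} − q_k·t_k, so r_k = a·s_k + b·t_k at every step:
  q = 3: r = 95, s = 1 − 3·0 = 1, t = 0 − 3·1 = -3  (check: 611·1 + 172·(-3) = 95)
  q = 1: r = 77, s = 0 − 1·1 = -1, t = 1 − 1·(-3) = 4  (check: 611·(-1) + 172·4 = 77)
  q = 1: r = 18, s = 1 − 1·(-1) = 2, t = -3 − 1·4 = -7  (check: 611·2 + 172·(-7) = 18)
  q = 4: r = 5, s = -1 − 4·2 = -9, t = 4 − 4·(-7) = 32  (check: 611·(-9) + 172·32 = 5)
  q = 3: r = 3, s = 2 − 3·(-9) = 29, t = -7 − 3·32 = -103  (check: 611·29 + 172·(-103) = 3)
  q = 1: r = 2, s = -9 − 1·29 = -38, t = 32 − 1·(-103) = 135  (check: 611·(-38) + 172·135 = 2)
  q = 1: r = 1, s = 29 − 1·(-38) = 67, t = -103 − 1·135 = -238  (check: 611·67 + 172·(-238) = 1)
The row with r = 1 (the gcd) gives the Bezout coefficients s = 67, t = -238.
Result: 611 · (67) + 172 · (-238) = 1.

gcd(611, 172) = 1; s = 67, t = -238 (check: 611·67 + 172·(-238) = 1).


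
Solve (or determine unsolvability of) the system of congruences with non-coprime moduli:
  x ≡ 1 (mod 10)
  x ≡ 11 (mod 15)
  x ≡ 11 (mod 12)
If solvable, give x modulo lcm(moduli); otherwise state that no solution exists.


Moduli 10, 15, 12 are not pairwise coprime, so CRT works modulo lcm(m_i) when all pairwise compatibility conditions hold.
Pairwise compatibility: gcd(m_i, m_j) must divide a_i - a_j for every pair.
Merge one congruence at a time:
  Start: x ≡ 1 (mod 10).
  Combine with x ≡ 11 (mod 15): gcd(10, 15) = 5; 11 - 1 = 10, which IS divisible by 5, so compatible.
    Write x = 1 + 10·t and substitute into x ≡ 11 (mod 15): 10·t ≡ 11 − 1 = 10 (mod 15).
    Divide the congruence (and modulus) by g = 5: 2·t ≡ 2 (mod 3).
    The inverse of 2 mod 3 is 2 (since 2·2 = 4 = 1·3 + 1), so t ≡ 2·2 = 4 ≡ 1 (mod 3).
    Then x = 1 + 10·1 = 11, valid modulo lcm(10, 15) = 30: x ≡ 11 (mod 30).
  Combine with x ≡ 11 (mod 12): gcd(30, 12) = 6; 11 - 11 = 0, which IS divisible by 6, so compatible.
    Write x = 11 + 30·t and substitute into x ≡ 11 (mod 12): 30·t ≡ 11 − 11 = 0 (mod 12).
    Divide the congruence (and modulus) by g = 6: 5·t ≡ 0 (mod 2).
    Reduce coefficients mod 2: 1·t ≡ 0 (mod 2).
    So t ≡ 0 (mod 2).
    Then x = 11 + 30·0 = 11, valid modulo lcm(30, 12) = 60: x ≡ 11 (mod 60).
Verify: 11 mod 10 = 1, 11 mod 15 = 11, 11 mod 12 = 11.

x ≡ 11 (mod 60).


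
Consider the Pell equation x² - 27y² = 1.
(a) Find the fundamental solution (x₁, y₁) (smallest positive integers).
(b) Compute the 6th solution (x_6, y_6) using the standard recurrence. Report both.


Step 1: Find the fundamental solution (x₁, y₁) of x² - 27y² = 1.
  Expand √27 as a continued fraction. a₀ = ⌊√27⌋ = 5; iterate m_{k+1} = d_k·a_k − m_k, d_{k+1} = (27 − m_{k+1}²)/d_k, a_{k+1} = ⌊(a₀ + m_{k+1})/d_{k+1}⌋ (starting m₀ = 0, d₀ = 1), with convergents p_k = a_k·p_{k-1} + p_{k-2}, q_k = a_k·q_{k-1} + q_{k-2} (p₋₁ = 1, q₋₁ = 0):
  k = 0: a₀ = 5; p₀/q₀ = 5/1; p₀² − 27·q₀² = 25 − 27 = -2.
  k = 1: m = 5, d = 2, a = ⌊(5 + 5)/2⌋ = 5; p/q = (5·5 + 1)/(5·1 + 0) = 26/5; p² − 27·q² = 676 − 675 = 1.
  The first convergent with p² − 27·q² = 1 gives the fundamental solution (x₁, y₁) = (26, 5).
Step 2: Apply the recurrence (x_{n+1}, y_{n+1}) = (x₁x_n + 27y₁y_n, x₁y_n + y₁x_n) repeatedly.
  From (x_1, y_1) = (26, 5): x_2 = 26·26 + 27·5·5 = 1351; y_2 = 26·5 + 5·26 = 260.
  From (x_2, y_2) = (1351, 260): x_3 = 26·1351 + 27·5·260 = 70226; y_3 = 26·260 + 5·1351 = 13515.
  From (x_3, y_3) = (70226, 13515): x_4 = 26·70226 + 27·5·13515 = 3650401; y_4 = 26·13515 + 5·70226 = 702520.
  From (x_4, y_4) = (3650401, 702520): x_5 = 26·3650401 + 27·5·702520 = 189750626; y_5 = 26·702520 + 5·3650401 = 36517525.
  From (x_5, y_5) = (189750626, 36517525): x_6 = 26·189750626 + 27·5·36517525 = 9863382151; y_6 = 26·36517525 + 5·189750626 = 1898208780.
Step 3: Verify x_6² - 27·y_6² = 97286307456665386801 - 97286307456665386800 = 1 (should be 1). ✓

(x_1, y_1) = (26, 5); (x_6, y_6) = (9863382151, 1898208780).


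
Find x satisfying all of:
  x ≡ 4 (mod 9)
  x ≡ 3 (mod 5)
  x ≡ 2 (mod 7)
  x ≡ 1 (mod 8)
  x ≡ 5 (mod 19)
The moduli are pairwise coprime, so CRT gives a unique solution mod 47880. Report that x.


Product of moduli M = 9 · 5 · 7 · 8 · 19 = 47880.
Merge one congruence at a time:
  Start: x ≡ 4 (mod 9).
  Combine with x ≡ 3 (mod 5); new modulus lcm = 45.
    Write x = 4 + 9·t and substitute into x ≡ 3 (mod 5): 9·t ≡ 3 − 4 = -1 (mod 5).
    Reduce coefficients mod 5: 4·t ≡ 4 (mod 5).
    The inverse of 4 mod 5 is 4 (since 4·4 = 16 = 3·5 + 1), so t ≡ 4·4 = 16 ≡ 1 (mod 5).
    Then x = 4 + 9·1 = 13, valid modulo lcm(9, 5) = 45: x ≡ 13 (mod 45).
  Combine with x ≡ 2 (mod 7); new modulus lcm = 315.
    Write x = 13 + 45·t and substitute into x ≡ 2 (mod 7): 45·t ≡ 2 − 13 = -11 (mod 7).
    Reduce coefficients mod 7: 3·t ≡ 3 (mod 7).
    The inverse of 3 mod 7 is 5 (since 3·5 = 15 = 2·7 + 1), so t ≡ 5·3 = 15 ≡ 1 (mod 7).
    Then x = 13 + 45·1 = 58, valid modulo lcm(45, 7) = 315: x ≡ 58 (mod 315).
  Combine with x ≡ 1 (mod 8); new modulus lcm = 2520.
    Write x = 58 + 315·t and substitute into x ≡ 1 (mod 8): 315·t ≡ 1 − 58 = -57 (mod 8).
    Reduce coefficients mod 8: 3·t ≡ 7 (mod 8).
    The inverse of 3 mod 8 is 3 (since 3·3 = 9 = 1·8 + 1), so t ≡ 3·7 = 21 ≡ 5 (mod 8).
    Then x = 58 + 315·5 = 1633, valid modulo lcm(315, 8) = 2520: x ≡ 1633 (mod 2520).
  Combine with x ≡ 5 (mod 19); new modulus lcm = 47880.
    Write x = 1633 + 2520·t and substitute into x ≡ 5 (mod 19): 2520·t ≡ 5 − 1633 = -1628 (mod 19).
    Reduce coefficients mod 19: 12·t ≡ 6 (mod 19).
    The inverse of 12 mod 19 is 8 (since 12·8 = 96 = 5·19 + 1), so t ≡ 8·6 = 48 ≡ 10 (mod 19).
    Then x = 1633 + 2520·10 = 26833, valid modulo lcm(2520, 19) = 47880: x ≡ 26833 (mod 47880).
Verify against each original: 26833 mod 9 = 4, 26833 mod 5 = 3, 26833 mod 7 = 2, 26833 mod 8 = 1, 26833 mod 19 = 5.

x ≡ 26833 (mod 47880).


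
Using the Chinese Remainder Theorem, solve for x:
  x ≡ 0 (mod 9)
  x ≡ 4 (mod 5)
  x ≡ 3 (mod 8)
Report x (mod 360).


Moduli 9, 5, 8 are pairwise coprime; by CRT there is a unique solution modulo M = 9 · 5 · 8 = 360.
Solve pairwise, accumulating the modulus:
  Start with x ≡ 0 (mod 9).
  Combine with x ≡ 4 (mod 5): since gcd(9, 5) = 1, we get a unique residue mod 45.
    Write x = 0 + 9·t and substitute into x ≡ 4 (mod 5): 9·t ≡ 4 − 0 = 4 (mod 5).
    Reduce coefficients mod 5: 4·t ≡ 4 (mod 5).
    The inverse of 4 mod 5 is 4 (since 4·4 = 16 = 3·5 + 1), so t ≡ 4·4 = 16 ≡ 1 (mod 5).
    Then x = 0 + 9·1 = 9, valid modulo lcm(9, 5) = 45: x ≡ 9 (mod 45).
  Combine with x ≡ 3 (mod 8): since gcd(45, 8) = 1, we get a unique residue mod 360.
    Write x = 9 + 45·t and substitute into x ≡ 3 (mod 8): 45·t ≡ 3 − 9 = -6 (mod 8).
    Reduce coefficients mod 8: 5·t ≡ 2 (mod 8).
    The inverse of 5 mod 8 is 5 (since 5·5 = 25 = 3·8 + 1), so t ≡ 5·2 = 10 ≡ 2 (mod 8).
    Then x = 9 + 45·2 = 99, valid modulo lcm(45, 8) = 360: x ≡ 99 (mod 360).
Verify: 99 mod 9 = 0 ✓, 99 mod 5 = 4 ✓, 99 mod 8 = 3 ✓.

x ≡ 99 (mod 360).


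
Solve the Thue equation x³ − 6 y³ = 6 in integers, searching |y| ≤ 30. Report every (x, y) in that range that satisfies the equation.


The equation is x³ - 6y³ = 6. For fixed y, x³ = 6·y³ + 6, so a solution requires the RHS to be a perfect cube.
Strategy: iterate y from -30 to 30, compute RHS = 6·y³ + 6, and check whether it is a (positive or negative) perfect cube.
Check small values of y:
  y = 0: RHS = 6 is not a perfect cube.
  y = 1: RHS = 12 is not a perfect cube.
  y = -1: RHS = 0 = (0)³ ⇒ x = 0 works.
  y = 2: RHS = 54 is not a perfect cube.
  y = -2: RHS = -42 is not a perfect cube.
  y = 3: RHS = 168 is not a perfect cube.
  y = -3: RHS = -156 is not a perfect cube.
Continuing the search up to |y| = 30 finds no further solutions beyond those listed.
Collected solutions: (0, -1).

Solutions (with |y| ≤ 30): (0, -1).


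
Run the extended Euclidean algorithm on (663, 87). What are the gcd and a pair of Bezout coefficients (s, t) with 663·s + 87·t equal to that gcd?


Euclidean algorithm on (663, 87) — divide until remainder is 0:
  663 = 7 · 87 + 54
  87 = 1 · 54 + 33
  54 = 1 · 33 + 21
  33 = 1 · 21 + 12
  21 = 1 · 12 + 9
  12 = 1 · 9 + 3
  9 = 3 · 3 + 0
gcd(663, 87) = 3.
Track Bezout coefficients alongside the remainders: start with r₀ = 663 = a·1 + b·0 (s = 1, t = 0) and r₁ = 87 = a·0 + b·1 (s = 0, t = 1); each new remainder r_{k+1} = r_{k-1} − q_k·r_k inherits s_{k+1} = s_{k-1} − q_k·s_k, t_{k+1} = t_{k-1} − q_k·t_k, so r_k = a·s_k + b·t_k at every step:
  q = 7: r = 54, s = 1 − 7·0 = 1, t = 0 − 7·1 = -7  (check: 663·1 + 87·(-7) = 54)
  q = 1: r = 33, s = 0 − 1·1 = -1, t = 1 − 1·(-7) = 8  (check: 663·(-1) + 87·8 = 33)
  q = 1: r = 21, s = 1 − 1·(-1) = 2, t = -7 − 1·8 = -15  (check: 663·2 + 87·(-15) = 21)
  q = 1: r = 12, s = -1 − 1·2 = -3, t = 8 − 1·(-15) = 23  (check: 663·(-3) + 87·23 = 12)
  q = 1: r = 9, s = 2 − 1·(-3) = 5, t = -15 − 1·23 = -38  (check: 663·5 + 87·(-38) = 9)
  q = 1: r = 3, s = -3 − 1·5 = -8, t = 23 − 1·(-38) = 61  (check: 663·(-8) + 87·61 = 3)
The row with r = 3 (the gcd) gives the Bezout coefficients s = -8, t = 61.
Result: 663 · (-8) + 87 · (61) = 3.

gcd(663, 87) = 3; s = -8, t = 61 (check: 663·(-8) + 87·61 = 3).


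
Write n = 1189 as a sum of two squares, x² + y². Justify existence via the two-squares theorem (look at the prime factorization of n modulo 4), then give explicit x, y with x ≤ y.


Step 1: Factor n = 1189 = 29 · 41.
Step 2: Check the mod-4 condition on each prime factor: 29 ≡ 1 (mod 4), exponent 1; 41 ≡ 1 (mod 4), exponent 1.
All primes ≡ 3 (mod 4) appear to even exponent (or don't appear), so by the two-squares theorem n IS expressible as a sum of two squares.
Step 3: Build a representation. Here n = 29 · 41 is a product of primes ≡ 1 (mod 4). Each prime p ≡ 1 (mod 4) is itself a sum of two squares; find a² by testing p − a² for a perfect square:
  29: 29 − 1² = 28, 29 − 2² = 25 = 5² ⇒ 29 = 2² + 5².
  41: 41 − 1² = 40, 41 − 2² = 37, 41 − 3² = 32, 41 − 4² = 25 = 5² ⇒ 41 = 4² + 5².
  Combine using the Brahmagupta–Fibonacci identity (a² + b²)(c² + d²) = (ac − bd)² + (ad + bc)² = (ac + bd)² + (ad − bc)²:
  29 · 41 = 1189: from (2² + 5²)(4² + 5²), take (2·4 − 5·5, 2·5 + 5·4) = (8 − 25, 10 + 20) = (-17, 30); dropping signs (only squares matter) gives (17, 30); check 17² + 30² = 289 + 900 = 1189 ✓.
Step 4: Order so x ≤ y and verify: 17² + 30² = 289 + 900 = 1189 = n. ✓

n = 1189 = 17² + 30² (one valid representation with x ≤ y).


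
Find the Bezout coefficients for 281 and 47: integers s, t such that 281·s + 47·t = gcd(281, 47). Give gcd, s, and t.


Euclidean algorithm on (281, 47) — divide until remainder is 0:
  281 = 5 · 47 + 46
  47 = 1 · 46 + 1
  46 = 46 · 1 + 0
gcd(281, 47) = 1.
Track Bezout coefficients alongside the remainders: start with r₀ = 281 = a·1 + b·0 (s = 1, t = 0) and r₁ = 47 = a·0 + b·1 (s = 0, t = 1); each new remainder r_{k+1} = r_{k-1} − q_k·r_k inherits s_{k+1} = s_{k-1} − q_k·s_k, t_{k+1} = t_{k-1} − q_k·t_k, so r_k = a·s_k + b·t_k at every step:
  q = 5: r = 46, s = 1 − 5·0 = 1, t = 0 − 5·1 = -5  (check: 281·1 + 47·(-5) = 46)
  q = 1: r = 1, s = 0 − 1·1 = -1, t = 1 − 1·(-5) = 6  (check: 281·(-1) + 47·6 = 1)
The row with r = 1 (the gcd) gives the Bezout coefficients s = -1, t = 6.
Result: 281 · (-1) + 47 · (6) = 1.

gcd(281, 47) = 1; s = -1, t = 6 (check: 281·(-1) + 47·6 = 1).


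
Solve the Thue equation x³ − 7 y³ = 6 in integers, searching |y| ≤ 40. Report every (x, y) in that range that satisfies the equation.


The equation is x³ - 7y³ = 6. For fixed y, x³ = 7·y³ + 6, so a solution requires the RHS to be a perfect cube.
Strategy: iterate y from -40 to 40, compute RHS = 7·y³ + 6, and check whether it is a (positive or negative) perfect cube.
Check small values of y:
  y = 0: RHS = 6 is not a perfect cube.
  y = 1: RHS = 13 is not a perfect cube.
  y = -1: RHS = -1 = (-1)³ ⇒ x = -1 works.
  y = 2: RHS = 62 is not a perfect cube.
  y = -2: RHS = -50 is not a perfect cube.
  y = 3: RHS = 195 is not a perfect cube.
  y = -3: RHS = -183 is not a perfect cube.
Continuing the search up to |y| = 40 finds no further solutions beyond those listed.
Collected solutions: (-1, -1).

Solutions (with |y| ≤ 40): (-1, -1).


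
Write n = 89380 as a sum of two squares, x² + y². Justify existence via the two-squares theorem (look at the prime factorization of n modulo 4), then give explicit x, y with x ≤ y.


Step 1: Factor n = 89380 = 2^2 · 5 · 41 · 109.
Step 2: Check the mod-4 condition on each prime factor: 2 = 2 (special); 5 ≡ 1 (mod 4), exponent 1; 41 ≡ 1 (mod 4), exponent 1; 109 ≡ 1 (mod 4), exponent 1.
All primes ≡ 3 (mod 4) appear to even exponent (or don't appear), so by the two-squares theorem n IS expressible as a sum of two squares.
Step 3: Build a representation. Group n = k² · m with k = 2 and m = 5 · 41 · 109 = 22345 (a product of primes ≡ 1 (mod 4)); a representation of m scales to one of n via (k·x)² + (k·y)² = k²(x² + y²). Each prime p ≡ 1 (mod 4) is itself a sum of two squares; find a² by testing p − a² for a perfect square:
  5: 5 − 1² = 4 = 2² ⇒ 5 = 1² + 2².
  41: 41 − 1² = 40, 41 − 2² = 37, 41 − 3² = 32, 41 − 4² = 25 = 5² ⇒ 41 = 4² + 5².
  109: 109 − 1² = 108, 109 − 2² = 105, 109 − 3² = 100 = 10² ⇒ 109 = 3² + 10².
  Combine using the Brahmagupta–Fibonacci identity (a² + b²)(c² + d²) = (ac − bd)² + (ad + bc)² = (ac + bd)² + (ad − bc)²:
  5 · 41 = 205: from (1² + 2²)(4² + 5²), take (1·4 − 2·5, 1·5 + 2·4) = (4 − 10, 5 + 8) = (-6, 13); dropping signs (only squares matter) gives (6, 13); check 6² + 13² = 36 + 169 = 205 ✓.
  205 · 109 = 22345: from (6² + 13²)(3² + 10²), take (6·3 − 13·10, 6·10 + 13·3) = (18 − 130, 60 + 39) = (-112, 99); dropping signs (only squares matter) gives (112, 99); check 112² + 99² = 12544 + 9801 = 22345 ✓.
  Scale by k = 2: (2·112, 2·99) = (224, 198).
Step 4: Order so x ≤ y and verify: 198² + 224² = 39204 + 50176 = 89380 = n. ✓

n = 89380 = 198² + 224² (one valid representation with x ≤ y).


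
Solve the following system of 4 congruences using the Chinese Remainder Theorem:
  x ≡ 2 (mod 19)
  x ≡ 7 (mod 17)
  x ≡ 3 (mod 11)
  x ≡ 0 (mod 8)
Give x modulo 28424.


Product of moduli M = 19 · 17 · 11 · 8 = 28424.
Merge one congruence at a time:
  Start: x ≡ 2 (mod 19).
  Combine with x ≡ 7 (mod 17); new modulus lcm = 323.
    Write x = 2 + 19·t and substitute into x ≡ 7 (mod 17): 19·t ≡ 7 − 2 = 5 (mod 17).
    Reduce coefficients mod 17: 2·t ≡ 5 (mod 17).
    The inverse of 2 mod 17 is 9 (since 2·9 = 18 = 1·17 + 1), so t ≡ 9·5 = 45 ≡ 11 (mod 17).
    Then x = 2 + 19·11 = 211, valid modulo lcm(19, 17) = 323: x ≡ 211 (mod 323).
  Combine with x ≡ 3 (mod 11); new modulus lcm = 3553.
    Write x = 211 + 323·t and substitute into x ≡ 3 (mod 11): 323·t ≡ 3 − 211 = -208 (mod 11).
    Reduce coefficients mod 11: 4·t ≡ 1 (mod 11).
    The inverse of 4 mod 11 is 3 (since 4·3 = 12 = 1·11 + 1), so t ≡ 3·1 = 3 ≡ 3 (mod 11).
    Then x = 211 + 323·3 = 1180, valid modulo lcm(323, 11) = 3553: x ≡ 1180 (mod 3553).
  Combine with x ≡ 0 (mod 8); new modulus lcm = 28424.
    Write x = 1180 + 3553·t and substitute into x ≡ 0 (mod 8): 3553·t ≡ 0 − 1180 = -1180 (mod 8).
    Reduce coefficients mod 8: 1·t ≡ 4 (mod 8).
    So t ≡ 4 (mod 8).
    Then x = 1180 + 3553·4 = 15392, valid modulo lcm(3553, 8) = 28424: x ≡ 15392 (mod 28424).
Verify against each original: 15392 mod 19 = 2, 15392 mod 17 = 7, 15392 mod 11 = 3, 15392 mod 8 = 0.

x ≡ 15392 (mod 28424).


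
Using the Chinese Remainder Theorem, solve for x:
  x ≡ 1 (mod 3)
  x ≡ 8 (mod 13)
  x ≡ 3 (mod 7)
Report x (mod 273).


Moduli 3, 13, 7 are pairwise coprime; by CRT there is a unique solution modulo M = 3 · 13 · 7 = 273.
Solve pairwise, accumulating the modulus:
  Start with x ≡ 1 (mod 3).
  Combine with x ≡ 8 (mod 13): since gcd(3, 13) = 1, we get a unique residue mod 39.
    Write x = 1 + 3·t and substitute into x ≡ 8 (mod 13): 3·t ≡ 8 − 1 = 7 (mod 13).
    The inverse of 3 mod 13 is 9 (since 3·9 = 27 = 2·13 + 1), so t ≡ 9·7 = 63 ≡ 11 (mod 13).
    Then x = 1 + 3·11 = 34, valid modulo lcm(3, 13) = 39: x ≡ 34 (mod 39).
  Combine with x ≡ 3 (mod 7): since gcd(39, 7) = 1, we get a unique residue mod 273.
    Write x = 34 + 39·t and substitute into x ≡ 3 (mod 7): 39·t ≡ 3 − 34 = -31 (mod 7).
    Reduce coefficients mod 7: 4·t ≡ 4 (mod 7).
    The inverse of 4 mod 7 is 2 (since 4·2 = 8 = 1·7 + 1), so t ≡ 2·4 = 8 ≡ 1 (mod 7).
    Then x = 34 + 39·1 = 73, valid modulo lcm(39, 7) = 273: x ≡ 73 (mod 273).
Verify: 73 mod 3 = 1 ✓, 73 mod 13 = 8 ✓, 73 mod 7 = 3 ✓.

x ≡ 73 (mod 273).


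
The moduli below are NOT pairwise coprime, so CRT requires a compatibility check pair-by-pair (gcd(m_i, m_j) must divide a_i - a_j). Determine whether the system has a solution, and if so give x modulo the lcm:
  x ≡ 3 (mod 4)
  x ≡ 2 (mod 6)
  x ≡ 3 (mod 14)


Moduli 4, 6, 14 are not pairwise coprime, so CRT works modulo lcm(m_i) when all pairwise compatibility conditions hold.
Pairwise compatibility: gcd(m_i, m_j) must divide a_i - a_j for every pair.
Merge one congruence at a time:
  Start: x ≡ 3 (mod 4).
  Combine with x ≡ 2 (mod 6): gcd(4, 6) = 2, and 2 - 3 = -1 is NOT divisible by 2.
    ⇒ system is inconsistent (no integer solution).

No solution (the system is inconsistent).


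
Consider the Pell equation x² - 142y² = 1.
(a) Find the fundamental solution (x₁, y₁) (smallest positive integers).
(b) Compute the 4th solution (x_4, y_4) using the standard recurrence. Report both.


Step 1: Find the fundamental solution (x₁, y₁) of x² - 142y² = 1.
  Expand √142 as a continued fraction. a₀ = ⌊√142⌋ = 11; iterate m_{k+1} = d_k·a_k − m_k, d_{k+1} = (142 − m_{k+1}²)/d_k, a_{k+1} = ⌊(a₀ + m_{k+1})/d_{k+1}⌋ (starting m₀ = 0, d₀ = 1), with convergents p_k = a_k·p_{k-1} + p_{k-2}, q_k = a_k·q_{k-1} + q_{k-2} (p₋₁ = 1, q₋₁ = 0):
  k = 0: a₀ = 11; p₀/q₀ = 11/1; p₀² − 142·q₀² = 121 − 142 = -21.
  k = 1: m = 11, d = 21, a = ⌊(11 + 11)/21⌋ = 1; p/q = (1·11 + 1)/(1·1 + 0) = 12/1; p² − 142·q² = 144 − 142 = 2.
  k = 2: m = 10, d = 2, a = ⌊(11 + 10)/2⌋ = 10; p/q = (10·12 + 11)/(10·1 + 1) = 131/11; p² − 142·q² = 17161 − 17182 = -21.
  k = 3: m = 10, d = 21, a = ⌊(11 + 10)/21⌋ = 1; p/q = (1·131 + 12)/(1·11 + 1) = 143/12; p² − 142·q² = 20449 − 20448 = 1.
  The first convergent with p² − 142·q² = 1 gives the fundamental solution (x₁, y₁) = (143, 12).
Step 2: Apply the recurrence (x_{n+1}, y_{n+1}) = (x₁x_n + 142y₁y_n, x₁y_n + y₁x_n) repeatedly.
  From (x_1, y_1) = (143, 12): x_2 = 143·143 + 142·12·12 = 40897; y_2 = 143·12 + 12·143 = 3432.
  From (x_2, y_2) = (40897, 3432): x_3 = 143·40897 + 142·12·3432 = 11696399; y_3 = 143·3432 + 12·40897 = 981540.
  From (x_3, y_3) = (11696399, 981540): x_4 = 143·11696399 + 142·12·981540 = 3345129217; y_4 = 143·981540 + 12·11696399 = 280717008.
Step 3: Verify x_4² - 142·y_4² = 11189889478427033089 - 11189889478427033088 = 1 (should be 1). ✓

(x_1, y_1) = (143, 12); (x_4, y_4) = (3345129217, 280717008).


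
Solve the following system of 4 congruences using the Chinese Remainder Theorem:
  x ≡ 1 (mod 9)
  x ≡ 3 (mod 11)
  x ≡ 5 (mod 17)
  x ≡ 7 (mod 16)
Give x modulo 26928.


Product of moduli M = 9 · 11 · 17 · 16 = 26928.
Merge one congruence at a time:
  Start: x ≡ 1 (mod 9).
  Combine with x ≡ 3 (mod 11); new modulus lcm = 99.
    Write x = 1 + 9·t and substitute into x ≡ 3 (mod 11): 9·t ≡ 3 − 1 = 2 (mod 11).
    The inverse of 9 mod 11 is 5 (since 9·5 = 45 = 4·11 + 1), so t ≡ 5·2 = 10 ≡ 10 (mod 11).
    Then x = 1 + 9·10 = 91, valid modulo lcm(9, 11) = 99: x ≡ 91 (mod 99).
  Combine with x ≡ 5 (mod 17); new modulus lcm = 1683.
    Write x = 91 + 99·t and substitute into x ≡ 5 (mod 17): 99·t ≡ 5 − 91 = -86 (mod 17).
    Reduce coefficients mod 17: 14·t ≡ 16 (mod 17).
    The inverse of 14 mod 17 is 11 (since 14·11 = 154 = 9·17 + 1), so t ≡ 11·16 = 176 ≡ 6 (mod 17).
    Then x = 91 + 99·6 = 685, valid modulo lcm(99, 17) = 1683: x ≡ 685 (mod 1683).
  Combine with x ≡ 7 (mod 16); new modulus lcm = 26928.
    Write x = 685 + 1683·t and substitute into x ≡ 7 (mod 16): 1683·t ≡ 7 − 685 = -678 (mod 16).
    Reduce coefficients mod 16: 3·t ≡ 10 (mod 16).
    The inverse of 3 mod 16 is 11 (since 3·11 = 33 = 2·16 + 1), so t ≡ 11·10 = 110 ≡ 14 (mod 16).
    Then x = 685 + 1683·14 = 24247, valid modulo lcm(1683, 16) = 26928: x ≡ 24247 (mod 26928).
Verify against each original: 24247 mod 9 = 1, 24247 mod 11 = 3, 24247 mod 17 = 5, 24247 mod 16 = 7.

x ≡ 24247 (mod 26928).


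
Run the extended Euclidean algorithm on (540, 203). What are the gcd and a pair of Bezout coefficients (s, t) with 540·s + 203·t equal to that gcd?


Euclidean algorithm on (540, 203) — divide until remainder is 0:
  540 = 2 · 203 + 134
  203 = 1 · 134 + 69
  134 = 1 · 69 + 65
  69 = 1 · 65 + 4
  65 = 16 · 4 + 1
  4 = 4 · 1 + 0
gcd(540, 203) = 1.
Track Bezout coefficients alongside the remainders: start with r₀ = 540 = a·1 + b·0 (s = 1, t = 0) and r₁ = 203 = a·0 + b·1 (s = 0, t = 1); each new remainder r_{k+1} = r_{k-1} − q_k·r_k inherits s_{k+1} = s_{k-1} − q_k·s_k, t_{k+1} = t_{k-1} − q_k·t_k, so r_k = a·s_k + b·t_k at every step:
  q = 2: r = 134, s = 1 − 2·0 = 1, t = 0 − 2·1 = -2  (check: 540·1 + 203·(-2) = 134)
  q = 1: r = 69, s = 0 − 1·1 = -1, t = 1 − 1·(-2) = 3  (check: 540·(-1) + 203·3 = 69)
  q = 1: r = 65, s = 1 − 1·(-1) = 2, t = -2 − 1·3 = -5  (check: 540·2 + 203·(-5) = 65)
  q = 1: r = 4, s = -1 − 1·2 = -3, t = 3 − 1·(-5) = 8  (check: 540·(-3) + 203·8 = 4)
  q = 16: r = 1, s = 2 − 16·(-3) = 50, t = -5 − 16·8 = -133  (check: 540·50 + 203·(-133) = 1)
The row with r = 1 (the gcd) gives the Bezout coefficients s = 50, t = -133.
Result: 540 · (50) + 203 · (-133) = 1.

gcd(540, 203) = 1; s = 50, t = -133 (check: 540·50 + 203·(-133) = 1).


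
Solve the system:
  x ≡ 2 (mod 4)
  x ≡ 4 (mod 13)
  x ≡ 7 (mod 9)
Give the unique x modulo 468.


Moduli 4, 13, 9 are pairwise coprime; by CRT there is a unique solution modulo M = 4 · 13 · 9 = 468.
Solve pairwise, accumulating the modulus:
  Start with x ≡ 2 (mod 4).
  Combine with x ≡ 4 (mod 13): since gcd(4, 13) = 1, we get a unique residue mod 52.
    Write x = 2 + 4·t and substitute into x ≡ 4 (mod 13): 4·t ≡ 4 − 2 = 2 (mod 13).
    The inverse of 4 mod 13 is 10 (since 4·10 = 40 = 3·13 + 1), so t ≡ 10·2 = 20 ≡ 7 (mod 13).
    Then x = 2 + 4·7 = 30, valid modulo lcm(4, 13) = 52: x ≡ 30 (mod 52).
  Combine with x ≡ 7 (mod 9): since gcd(52, 9) = 1, we get a unique residue mod 468.
    Write x = 30 + 52·t and substitute into x ≡ 7 (mod 9): 52·t ≡ 7 − 30 = -23 (mod 9).
    Reduce coefficients mod 9: 7·t ≡ 4 (mod 9).
    The inverse of 7 mod 9 is 4 (since 7·4 = 28 = 3·9 + 1), so t ≡ 4·4 = 16 ≡ 7 (mod 9).
    Then x = 30 + 52·7 = 394, valid modulo lcm(52, 9) = 468: x ≡ 394 (mod 468).
Verify: 394 mod 4 = 2 ✓, 394 mod 13 = 4 ✓, 394 mod 9 = 7 ✓.

x ≡ 394 (mod 468).


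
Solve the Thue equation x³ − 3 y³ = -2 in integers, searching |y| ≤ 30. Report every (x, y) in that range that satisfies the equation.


The equation is x³ - 3y³ = -2. For fixed y, x³ = 3·y³ − 2, so a solution requires the RHS to be a perfect cube.
Strategy: iterate y from -30 to 30, compute RHS = 3·y³ − 2, and check whether it is a (positive or negative) perfect cube.
Check small values of y:
  y = 0: RHS = -2 is not a perfect cube.
  y = 1: RHS = 1 = (1)³ ⇒ x = 1 works.
  y = -1: RHS = -5 is not a perfect cube.
  y = 2: RHS = 22 is not a perfect cube.
  y = -2: RHS = -26 is not a perfect cube.
  y = 3: RHS = 79 is not a perfect cube.
  y = -3: RHS = -83 is not a perfect cube.
Continuing the search up to |y| = 30 finds no further solutions beyond those listed.
Collected solutions: (1, 1).

Solutions (with |y| ≤ 30): (1, 1).


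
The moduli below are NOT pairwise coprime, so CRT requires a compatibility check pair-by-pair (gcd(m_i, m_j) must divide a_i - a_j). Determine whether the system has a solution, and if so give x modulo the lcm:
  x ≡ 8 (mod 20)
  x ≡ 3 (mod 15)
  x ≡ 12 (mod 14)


Moduli 20, 15, 14 are not pairwise coprime, so CRT works modulo lcm(m_i) when all pairwise compatibility conditions hold.
Pairwise compatibility: gcd(m_i, m_j) must divide a_i - a_j for every pair.
Merge one congruence at a time:
  Start: x ≡ 8 (mod 20).
  Combine with x ≡ 3 (mod 15): gcd(20, 15) = 5; 3 - 8 = -5, which IS divisible by 5, so compatible.
    Write x = 8 + 20·t and substitute into x ≡ 3 (mod 15): 20·t ≡ 3 − 8 = -5 (mod 15).
    Divide the congruence (and modulus) by g = 5: 4·t ≡ -1 (mod 3).
    Reduce coefficients mod 3: 1·t ≡ 2 (mod 3).
    So t ≡ 2 (mod 3).
    Then x = 8 + 20·2 = 48, valid modulo lcm(20, 15) = 60: x ≡ 48 (mod 60).
  Combine with x ≡ 12 (mod 14): gcd(60, 14) = 2; 12 - 48 = -36, which IS divisible by 2, so compatible.
    Write x = 48 + 60·t and substitute into x ≡ 12 (mod 14): 60·t ≡ 12 − 48 = -36 (mod 14).
    Divide the congruence (and modulus) by g = 2: 30·t ≡ -18 (mod 7).
    Reduce coefficients mod 7: 2·t ≡ 3 (mod 7).
    The inverse of 2 mod 7 is 4 (since 2·4 = 8 = 1·7 + 1), so t ≡ 4·3 = 12 ≡ 5 (mod 7).
    Then x = 48 + 60·5 = 348, valid modulo lcm(60, 14) = 420: x ≡ 348 (mod 420).
Verify: 348 mod 20 = 8, 348 mod 15 = 3, 348 mod 14 = 12.

x ≡ 348 (mod 420).


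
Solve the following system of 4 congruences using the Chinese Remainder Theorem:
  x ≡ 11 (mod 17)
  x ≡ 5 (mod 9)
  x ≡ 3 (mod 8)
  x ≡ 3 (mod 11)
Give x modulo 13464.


Product of moduli M = 17 · 9 · 8 · 11 = 13464.
Merge one congruence at a time:
  Start: x ≡ 11 (mod 17).
  Combine with x ≡ 5 (mod 9); new modulus lcm = 153.
    Write x = 11 + 17·t and substitute into x ≡ 5 (mod 9): 17·t ≡ 5 − 11 = -6 (mod 9).
    Reduce coefficients mod 9: 8·t ≡ 3 (mod 9).
    The inverse of 8 mod 9 is 8 (since 8·8 = 64 = 7·9 + 1), so t ≡ 8·3 = 24 ≡ 6 (mod 9).
    Then x = 11 + 17·6 = 113, valid modulo lcm(17, 9) = 153: x ≡ 113 (mod 153).
  Combine with x ≡ 3 (mod 8); new modulus lcm = 1224.
    Write x = 113 + 153·t and substitute into x ≡ 3 (mod 8): 153·t ≡ 3 − 113 = -110 (mod 8).
    Reduce coefficients mod 8: 1·t ≡ 2 (mod 8).
    So t ≡ 2 (mod 8).
    Then x = 113 + 153·2 = 419, valid modulo lcm(153, 8) = 1224: x ≡ 419 (mod 1224).
  Combine with x ≡ 3 (mod 11); new modulus lcm = 13464.
    Write x = 419 + 1224·t and substitute into x ≡ 3 (mod 11): 1224·t ≡ 3 − 419 = -416 (mod 11).
    Reduce coefficients mod 11: 3·t ≡ 2 (mod 11).
    The inverse of 3 mod 11 is 4 (since 3·4 = 12 = 1·11 + 1), so t ≡ 4·2 = 8 ≡ 8 (mod 11).
    Then x = 419 + 1224·8 = 10211, valid modulo lcm(1224, 11) = 13464: x ≡ 10211 (mod 13464).
Verify against each original: 10211 mod 17 = 11, 10211 mod 9 = 5, 10211 mod 8 = 3, 10211 mod 11 = 3.

x ≡ 10211 (mod 13464).


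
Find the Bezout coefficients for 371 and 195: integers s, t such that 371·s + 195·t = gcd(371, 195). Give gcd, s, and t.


Euclidean algorithm on (371, 195) — divide until remainder is 0:
  371 = 1 · 195 + 176
  195 = 1 · 176 + 19
  176 = 9 · 19 + 5
  19 = 3 · 5 + 4
  5 = 1 · 4 + 1
  4 = 4 · 1 + 0
gcd(371, 195) = 1.
Track Bezout coefficients alongside the remainders: start with r₀ = 371 = a·1 + b·0 (s = 1, t = 0) and r₁ = 195 = a·0 + b·1 (s = 0, t = 1); each new remainder r_{k+1} = r_{k-1} − q_k·r_k inherits s_{k+1} = s_{k-1} − q_k·s_k, t_{k+1} = t_{k-1} − q_k·t_k, so r_k = a·s_k + b·t_k at every step:
  q = 1: r = 176, s = 1 − 1·0 = 1, t = 0 − 1·1 = -1  (check: 371·1 + 195·(-1) = 176)
  q = 1: r = 19, s = 0 − 1·1 = -1, t = 1 − 1·(-1) = 2  (check: 371·(-1) + 195·2 = 19)
  q = 9: r = 5, s = 1 − 9·(-1) = 10, t = -1 − 9·2 = -19  (check: 371·10 + 195·(-19) = 5)
  q = 3: r = 4, s = -1 − 3·10 = -31, t = 2 − 3·(-19) = 59  (check: 371·(-31) + 195·59 = 4)
  q = 1: r = 1, s = 10 − 1·(-31) = 41, t = -19 − 1·59 = -78  (check: 371·41 + 195·(-78) = 1)
The row with r = 1 (the gcd) gives the Bezout coefficients s = 41, t = -78.
Result: 371 · (41) + 195 · (-78) = 1.

gcd(371, 195) = 1; s = 41, t = -78 (check: 371·41 + 195·(-78) = 1).


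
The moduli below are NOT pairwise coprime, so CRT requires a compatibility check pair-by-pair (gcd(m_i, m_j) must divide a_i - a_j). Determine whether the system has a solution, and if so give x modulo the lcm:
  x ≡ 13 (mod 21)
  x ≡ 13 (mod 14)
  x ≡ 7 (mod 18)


Moduli 21, 14, 18 are not pairwise coprime, so CRT works modulo lcm(m_i) when all pairwise compatibility conditions hold.
Pairwise compatibility: gcd(m_i, m_j) must divide a_i - a_j for every pair.
Merge one congruence at a time:
  Start: x ≡ 13 (mod 21).
  Combine with x ≡ 13 (mod 14): gcd(21, 14) = 7; 13 - 13 = 0, which IS divisible by 7, so compatible.
    Write x = 13 + 21·t and substitute into x ≡ 13 (mod 14): 21·t ≡ 13 − 13 = 0 (mod 14).
    Divide the congruence (and modulus) by g = 7: 3·t ≡ 0 (mod 2).
    Reduce coefficients mod 2: 1·t ≡ 0 (mod 2).
    So t ≡ 0 (mod 2).
    Then x = 13 + 21·0 = 13, valid modulo lcm(21, 14) = 42: x ≡ 13 (mod 42).
  Combine with x ≡ 7 (mod 18): gcd(42, 18) = 6; 7 - 13 = -6, which IS divisible by 6, so compatible.
    Write x = 13 + 42·t and substitute into x ≡ 7 (mod 18): 42·t ≡ 7 − 13 = -6 (mod 18).
    Divide the congruence (and modulus) by g = 6: 7·t ≡ -1 (mod 3).
    Reduce coefficients mod 3: 1·t ≡ 2 (mod 3).
    So t ≡ 2 (mod 3).
    Then x = 13 + 42·2 = 97, valid modulo lcm(42, 18) = 126: x ≡ 97 (mod 126).
Verify: 97 mod 21 = 13, 97 mod 14 = 13, 97 mod 18 = 7.

x ≡ 97 (mod 126).


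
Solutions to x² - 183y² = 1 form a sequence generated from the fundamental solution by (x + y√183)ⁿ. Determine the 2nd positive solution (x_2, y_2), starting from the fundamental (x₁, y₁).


Step 1: Find the fundamental solution (x₁, y₁) of x² - 183y² = 1.
  Expand √183 as a continued fraction. a₀ = ⌊√183⌋ = 13; iterate m_{k+1} = d_k·a_k − m_k, d_{k+1} = (183 − m_{k+1}²)/d_k, a_{k+1} = ⌊(a₀ + m_{k+1})/d_{k+1}⌋ (starting m₀ = 0, d₀ = 1), with convergents p_k = a_k·p_{k-1} + p_{k-2}, q_k = a_k·q_{k-1} + q_{k-2} (p₋₁ = 1, q₋₁ = 0):
  k = 0: a₀ = 13; p₀/q₀ = 13/1; p₀² − 183·q₀² = 169 − 183 = -14.
  k = 1: m = 13, d = 14, a = ⌊(13 + 13)/14⌋ = 1; p/q = (1·13 + 1)/(1·1 + 0) = 14/1; p² − 183·q² = 196 − 183 = 13.
  k = 2: m = 1, d = 13, a = ⌊(13 + 1)/13⌋ = 1; p/q = (1·14 + 13)/(1·1 + 1) = 27/2; p² − 183·q² = 729 − 732 = -3.
  k = 3: m = 12, d = 3, a = ⌊(13 + 12)/3⌋ = 8; p/q = (8·27 + 14)/(8·2 + 1) = 230/17; p² − 183·q² = 52900 − 52887 = 13.
  k = 4: m = 12, d = 13, a = ⌊(13 + 12)/13⌋ = 1; p/q = (1·230 + 27)/(1·17 + 2) = 257/19; p² − 183·q² = 66049 − 66063 = -14.
  k = 5: m = 1, d = 14, a = ⌊(13 + 1)/14⌋ = 1; p/q = (1·257 + 230)/(1·19 + 17) = 487/36; p² − 183·q² = 237169 − 237168 = 1.
  The first convergent with p² − 183·q² = 1 gives the fundamental solution (x₁, y₁) = (487, 36).
Step 2: Apply the recurrence (x_{n+1}, y_{n+1}) = (x₁x_n + 183y₁y_n, x₁y_n + y₁x_n) repeatedly.
  From (x_1, y_1) = (487, 36): x_2 = 487·487 + 183·36·36 = 474337; y_2 = 487·36 + 36·487 = 35064.
Step 3: Verify x_2² - 183·y_2² = 224995589569 - 224995589568 = 1 (should be 1). ✓

(x_1, y_1) = (487, 36); (x_2, y_2) = (474337, 35064).
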